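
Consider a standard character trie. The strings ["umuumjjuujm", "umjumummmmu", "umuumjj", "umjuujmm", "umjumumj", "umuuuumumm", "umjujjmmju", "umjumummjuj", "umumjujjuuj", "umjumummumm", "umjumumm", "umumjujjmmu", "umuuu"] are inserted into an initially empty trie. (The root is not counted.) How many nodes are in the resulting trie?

54

For each word, the new-node count is its length minus the longest prefix already in the trie:
  "umuumjjuujm" → 11 new (u, m, u, u, m, j, j, u, u, j, m)
  "umjumummmmu" → prefix "um" already present; 9 new (j, u, m, u, m, m, m, m, u)
  "umuumjj" → prefix "umuumjj" already present; 0 new (none)
  "umjuujmm" → prefix "umju" already present; 4 new (u, j, m, m)
  "umjumumj" → prefix "umjumum" already present; 1 new (j)
  "umuuuumumm" → prefix "umuu" already present; 6 new (u, u, m, u, m, m)
  "umjujjmmju" → prefix "umju" already present; 6 new (j, j, m, m, j, u)
  "umjumummjuj" → prefix "umjumumm" already present; 3 new (j, u, j)
  "umumjujjuuj" → prefix "umu" already present; 8 new (m, j, u, j, j, u, u, j)
  "umjumummumm" → prefix "umjumumm" already present; 3 new (u, m, m)
  "umjumumm" → prefix "umjumumm" already present; 0 new (none)
  "umumjujjmmu" → prefix "umumjujj" already present; 3 new (m, m, u)
  "umuuu" → prefix "umuuu" already present; 0 new (none)
Total nodes = 11 + 9 + 0 + 4 + 1 + 6 + 6 + 3 + 8 + 3 + 0 + 3 + 0 = 54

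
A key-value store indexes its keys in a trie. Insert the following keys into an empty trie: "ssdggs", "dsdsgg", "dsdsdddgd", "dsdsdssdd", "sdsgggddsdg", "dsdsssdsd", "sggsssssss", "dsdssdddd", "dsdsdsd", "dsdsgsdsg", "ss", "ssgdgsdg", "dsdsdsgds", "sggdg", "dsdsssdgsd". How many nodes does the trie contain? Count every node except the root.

Count nodes per top-level branch (shared prefixes stored once):
  'd'-branch (dsdsdddgd, dsdsdsd, dsdsdsgds, dsdsdssdd, dsdsgg, dsdsgsdsg, dsdssdddd, dsdsssdgsd, dsdsssdsd): 35 nodes
  's'-branch (sdsgggddsdg, sggdg, sggsssssss, ss, ssdggs, ssgdgsdg): 33 nodes
Sum: 68

68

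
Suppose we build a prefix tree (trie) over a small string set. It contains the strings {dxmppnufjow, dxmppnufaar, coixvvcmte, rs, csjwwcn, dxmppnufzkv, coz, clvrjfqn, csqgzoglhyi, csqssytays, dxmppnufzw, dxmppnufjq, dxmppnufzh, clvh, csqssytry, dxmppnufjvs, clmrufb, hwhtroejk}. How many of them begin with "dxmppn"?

Walk to "dxmppn"; the words in its subtree are exactly those with that prefix.
Matches: "dxmppnufaar", "dxmppnufjow", "dxmppnufjq", "dxmppnufjvs", "dxmppnufzh", "dxmppnufzkv", "dxmppnufzw"
Count: 7

7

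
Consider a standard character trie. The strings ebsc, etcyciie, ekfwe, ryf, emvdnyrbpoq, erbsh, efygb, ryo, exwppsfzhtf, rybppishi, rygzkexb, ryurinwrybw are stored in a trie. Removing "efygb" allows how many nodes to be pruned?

After clearing the end-marker at "efygb", prune upward until reaching a node still needed by another word.
The suffix "fygb" (4 nodes) is used only by "efygb"; the node for "e" still has the child "b", so pruning stops there.
Nodes removed: 4

4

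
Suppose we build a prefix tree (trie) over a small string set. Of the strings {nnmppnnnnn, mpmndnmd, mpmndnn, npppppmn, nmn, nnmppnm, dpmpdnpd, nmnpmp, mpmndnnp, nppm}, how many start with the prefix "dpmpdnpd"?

1

Walk to "dpmpdnpd"; the words in its subtree are exactly those with that prefix.
Matches: "dpmpdnpd"
Count: 1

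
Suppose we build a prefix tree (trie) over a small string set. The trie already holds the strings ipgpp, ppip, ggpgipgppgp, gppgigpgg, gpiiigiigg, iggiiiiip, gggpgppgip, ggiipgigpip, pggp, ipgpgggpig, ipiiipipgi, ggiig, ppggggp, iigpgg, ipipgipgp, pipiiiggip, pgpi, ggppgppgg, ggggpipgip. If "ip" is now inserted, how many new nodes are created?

Every character of "ip" already lies on an existing path (it is a prefix of some stored word).
No new nodes are needed: 0.

0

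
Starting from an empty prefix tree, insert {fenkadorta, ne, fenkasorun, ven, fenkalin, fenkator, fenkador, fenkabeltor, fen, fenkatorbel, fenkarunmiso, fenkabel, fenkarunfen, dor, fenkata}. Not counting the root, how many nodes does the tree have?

Trace insertions, counting only characters that open a new branch:
  "fenkadorta" → 10 new (f, e, n, k, a, d, o, r, t, a)
  "ne" → 2 new (n, e)
  "fenkasorun" → prefix "fenka" already present; 5 new (s, o, r, u, n)
  "ven" → 3 new (v, e, n)
  "fenkalin" → prefix "fenka" already present; 3 new (l, i, n)
  "fenkator" → prefix "fenka" already present; 3 new (t, o, r)
  "fenkador" → prefix "fenkador" already present; 0 new (none)
  "fenkabeltor" → prefix "fenka" already present; 6 new (b, e, l, t, o, r)
  "fen" → prefix "fen" already present; 0 new (none)
  "fenkatorbel" → prefix "fenkator" already present; 3 new (b, e, l)
  "fenkarunmiso" → prefix "fenka" already present; 7 new (r, u, n, m, i, s, o)
  "fenkabel" → prefix "fenkabel" already present; 0 new (none)
  "fenkarunfen" → prefix "fenkarun" already present; 3 new (f, e, n)
  "dor" → 3 new (d, o, r)
  "fenkata" → prefix "fenkat" already present; 1 new (a)
Total nodes = 10 + 2 + 5 + 3 + 3 + 3 + 0 + 6 + 0 + 3 + 7 + 0 + 3 + 3 + 1 = 49

49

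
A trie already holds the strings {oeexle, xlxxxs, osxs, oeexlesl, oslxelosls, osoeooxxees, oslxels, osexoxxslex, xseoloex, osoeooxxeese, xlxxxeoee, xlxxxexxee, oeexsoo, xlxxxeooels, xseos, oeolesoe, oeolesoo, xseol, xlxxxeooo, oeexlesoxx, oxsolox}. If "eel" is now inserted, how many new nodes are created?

3

"eel" shares no prefix with any stored word, so all 3 characters open new nodes.
3 − 0 = 3 new nodes.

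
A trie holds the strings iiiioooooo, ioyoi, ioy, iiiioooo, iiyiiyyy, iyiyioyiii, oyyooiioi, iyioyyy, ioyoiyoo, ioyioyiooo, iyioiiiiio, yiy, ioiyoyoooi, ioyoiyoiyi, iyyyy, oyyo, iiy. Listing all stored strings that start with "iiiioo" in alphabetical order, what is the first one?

iiiioooo

DFS of the "iiiioo" subtree visits, in order: "iiiioooo", "iiiioooooo"
The 1st is iiiioooo.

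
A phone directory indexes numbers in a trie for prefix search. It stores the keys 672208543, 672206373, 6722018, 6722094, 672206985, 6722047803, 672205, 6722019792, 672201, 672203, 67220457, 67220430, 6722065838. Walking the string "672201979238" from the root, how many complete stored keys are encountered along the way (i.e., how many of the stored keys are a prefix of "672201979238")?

Check each prefix of "672201979238" against the stored set — each match is an end-marker on the path.
Prefixes of the query that are stored words: "672201", "6722019792"
Count: 2

2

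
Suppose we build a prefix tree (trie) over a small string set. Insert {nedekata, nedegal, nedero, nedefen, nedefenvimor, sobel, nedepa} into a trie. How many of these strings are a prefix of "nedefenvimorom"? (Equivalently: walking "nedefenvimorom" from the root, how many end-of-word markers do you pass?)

2

Traverse "nedefenvimorom" character by character; count nodes along the way that are marked as word ends.
Prefixes of the query that are stored words: "nedefen", "nedefenvimor"
Count: 2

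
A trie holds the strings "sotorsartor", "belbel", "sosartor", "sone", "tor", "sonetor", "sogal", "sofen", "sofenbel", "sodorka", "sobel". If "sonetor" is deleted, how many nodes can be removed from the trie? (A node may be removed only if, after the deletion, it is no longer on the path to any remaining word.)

Walk "sonetor" from the leaf back toward the root, removing each node that no remaining word uses.
The suffix "tor" (3 nodes) is used only by "sonetor"; "sone" is itself a stored word, so pruning stops there.
Nodes removed: 3

3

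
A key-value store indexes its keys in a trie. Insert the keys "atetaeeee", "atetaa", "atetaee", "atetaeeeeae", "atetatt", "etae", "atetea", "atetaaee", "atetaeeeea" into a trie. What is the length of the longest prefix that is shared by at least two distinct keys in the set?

Look for the deepest trie node that still has at least two words in its subtree.
e.g. "atetaeeeea" and "atetaeeeeae" share the prefix "atetaeeeea" of length 10; no pair shares a longer one.
Longest shared-prefix length: 10

10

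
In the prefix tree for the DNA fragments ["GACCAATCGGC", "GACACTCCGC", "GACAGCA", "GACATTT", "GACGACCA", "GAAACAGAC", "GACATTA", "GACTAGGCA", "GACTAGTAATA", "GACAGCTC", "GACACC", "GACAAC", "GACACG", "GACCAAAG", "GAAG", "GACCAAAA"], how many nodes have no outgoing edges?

16

A leaf is a node with no children — equivalently, the end of a word that is not a proper prefix of any other stored word.
Those words: "GAAACAGAC", "GAAG", "GACAAC", "GACACC", "GACACG", "GACACTCCGC", "GACAGCA", "GACAGCTC", "GACATTA", "GACATTT", "GACCAAAA", "GACCAAAG", "GACCAATCGGC", "GACGACCA", "GACTAGGCA", "GACTAGTAATA"
Leaf count: 16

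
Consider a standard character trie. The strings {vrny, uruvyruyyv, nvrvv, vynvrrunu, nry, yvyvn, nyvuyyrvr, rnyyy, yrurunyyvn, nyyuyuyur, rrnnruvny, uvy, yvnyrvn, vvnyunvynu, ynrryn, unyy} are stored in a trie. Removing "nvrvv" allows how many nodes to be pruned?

4

Walk "nvrvv" from the leaf back toward the root, removing each node that no remaining word uses.
The suffix "vrvv" (4 nodes) is used only by "nvrvv"; the node for "n" still has the child "r", so pruning stops there.
Nodes removed: 4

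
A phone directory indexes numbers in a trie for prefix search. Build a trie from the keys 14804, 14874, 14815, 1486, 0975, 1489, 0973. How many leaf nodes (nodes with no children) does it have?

7

A leaf is a node with no children — equivalently, the end of a word that is not a proper prefix of any other stored word.
Those words: "0973", "0975", "14804", "14815", "1486", "14874", "1489"
Leaf count: 7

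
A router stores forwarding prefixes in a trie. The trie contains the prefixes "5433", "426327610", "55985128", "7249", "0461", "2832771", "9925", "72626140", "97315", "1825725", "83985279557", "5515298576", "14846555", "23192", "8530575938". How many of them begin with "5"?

Traverse to the node for "5", then collect every word in that subtree.
Words under "5": 5433, 5515298576, 55985128
Count: 3

3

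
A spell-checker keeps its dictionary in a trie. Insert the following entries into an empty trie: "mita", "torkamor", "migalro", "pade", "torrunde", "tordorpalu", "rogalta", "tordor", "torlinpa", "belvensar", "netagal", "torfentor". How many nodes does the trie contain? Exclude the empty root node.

67

Trace insertions, counting only characters that open a new branch:
  "mita" → 4 new (m, i, t, a)
  "torkamor" → 8 new (t, o, r, k, a, m, o, r)
  "migalro" → prefix "mi" already present; 5 new (g, a, l, r, o)
  "pade" → 4 new (p, a, d, e)
  "torrunde" → prefix "tor" already present; 5 new (r, u, n, d, e)
  "tordorpalu" → prefix "tor" already present; 7 new (d, o, r, p, a, l, u)
  "rogalta" → 7 new (r, o, g, a, l, t, a)
  "tordor" → prefix "tordor" already present; 0 new (none)
  "torlinpa" → prefix "tor" already present; 5 new (l, i, n, p, a)
  "belvensar" → 9 new (b, e, l, v, e, n, s, a, r)
  "netagal" → 7 new (n, e, t, a, g, a, l)
  "torfentor" → prefix "tor" already present; 6 new (f, e, n, t, o, r)
Total nodes = 4 + 8 + 5 + 4 + 5 + 7 + 7 + 0 + 5 + 9 + 7 + 6 = 67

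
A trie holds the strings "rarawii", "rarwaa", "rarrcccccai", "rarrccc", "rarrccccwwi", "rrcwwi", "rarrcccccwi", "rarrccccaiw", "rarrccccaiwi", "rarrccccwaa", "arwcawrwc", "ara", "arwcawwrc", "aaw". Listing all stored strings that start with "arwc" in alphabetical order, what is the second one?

arwcawwrc

Filter for "arwc…" and sort: "arwcawrwc", "arwcawwrc"
Position 2: arwcawwrc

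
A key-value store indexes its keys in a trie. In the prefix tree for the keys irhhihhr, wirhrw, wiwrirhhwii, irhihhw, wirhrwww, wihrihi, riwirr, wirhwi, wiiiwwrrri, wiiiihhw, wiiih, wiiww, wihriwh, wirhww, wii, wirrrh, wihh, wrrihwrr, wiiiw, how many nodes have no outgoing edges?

Leaves are exactly the stored words that no other stored word extends.
Those words: "irhhihhr", "irhihhw", "riwirr", "wihh", "wihrihi", "wihriwh", "wiiih", "wiiiihhw", "wiiiwwrrri", "wiiww", "wirhrwww", "wirhwi", "wirhww", "wirrrh", "wiwrirhhwii", "wrrihwrr"
Leaf count: 16

16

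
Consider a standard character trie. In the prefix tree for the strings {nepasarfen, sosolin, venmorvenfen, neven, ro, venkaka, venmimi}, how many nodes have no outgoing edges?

A leaf is a node with no children — equivalently, the end of a word that is not a proper prefix of any other stored word.
Those words: "nepasarfen", "neven", "ro", "sosolin", "venkaka", "venmimi", "venmorvenfen"
Leaf count: 7

7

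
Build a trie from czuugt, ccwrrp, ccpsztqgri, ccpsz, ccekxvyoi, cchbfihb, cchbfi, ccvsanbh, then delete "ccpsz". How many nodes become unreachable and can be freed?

0

A node on "ccpsz"'s path can go only if nothing else ends at it or branches off below it.
Every node on "ccpsz" is still needed (e.g. by "ccpsztqgri"), so nothing is freed.
Nodes removed: 0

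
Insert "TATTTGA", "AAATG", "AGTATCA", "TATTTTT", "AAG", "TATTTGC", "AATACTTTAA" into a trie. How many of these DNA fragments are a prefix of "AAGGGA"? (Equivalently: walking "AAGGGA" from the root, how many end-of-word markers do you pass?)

1

Traverse "AAGGGA" character by character; count nodes along the way that are marked as word ends.
Prefixes of the query that are stored words: "AAG"
Count: 1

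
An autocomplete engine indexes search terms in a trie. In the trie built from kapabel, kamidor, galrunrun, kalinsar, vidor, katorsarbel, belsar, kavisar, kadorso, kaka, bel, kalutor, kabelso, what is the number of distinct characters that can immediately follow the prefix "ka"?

Walk "ka" from the root, arriving at one node.
Distinct next characters after "ka": b, d, k, l, m, p, t, v.
That node has 8 child edges.

8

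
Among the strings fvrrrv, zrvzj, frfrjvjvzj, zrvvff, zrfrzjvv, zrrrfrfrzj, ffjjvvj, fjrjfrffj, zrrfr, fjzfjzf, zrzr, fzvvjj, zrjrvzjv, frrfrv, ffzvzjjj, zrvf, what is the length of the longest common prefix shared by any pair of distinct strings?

The deepest shared node is where two words last agree before diverging.
"zrrfr" and "zrrrfrfrzj" agree on "zrr" (3 characters) before diverging; nothing deeper is shared.
Longest shared-prefix length: 3

3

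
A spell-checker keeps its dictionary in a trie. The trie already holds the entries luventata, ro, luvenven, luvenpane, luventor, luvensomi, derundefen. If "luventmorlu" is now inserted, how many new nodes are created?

The longest prefix of "luventmorlu" already in the trie is "luvent" (length 6).
New nodes needed: |"luventmorlu"| − 6 = 11 − 6 = 5.

5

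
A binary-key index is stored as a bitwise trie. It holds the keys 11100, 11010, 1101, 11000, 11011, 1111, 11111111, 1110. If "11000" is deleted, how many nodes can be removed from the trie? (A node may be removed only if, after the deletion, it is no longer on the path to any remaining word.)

Walk "11000" from the leaf back toward the root, removing each node that no remaining word uses.
The suffix "00" (2 nodes) is used only by "11000"; the node for "110" still has the child "1", so pruning stops there.
Nodes removed: 2

2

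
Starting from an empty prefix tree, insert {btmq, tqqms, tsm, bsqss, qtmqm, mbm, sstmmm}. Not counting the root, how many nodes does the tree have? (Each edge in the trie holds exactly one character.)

29

Count nodes per top-level branch (shared prefixes stored once):
  'b'-branch (bsqss, btmq): 8 nodes
  'm'-branch (mbm): 3 nodes
  'q'-branch (qtmqm): 5 nodes
  's'-branch (sstmmm): 6 nodes
  't'-branch (tqqms, tsm): 7 nodes
Sum: 29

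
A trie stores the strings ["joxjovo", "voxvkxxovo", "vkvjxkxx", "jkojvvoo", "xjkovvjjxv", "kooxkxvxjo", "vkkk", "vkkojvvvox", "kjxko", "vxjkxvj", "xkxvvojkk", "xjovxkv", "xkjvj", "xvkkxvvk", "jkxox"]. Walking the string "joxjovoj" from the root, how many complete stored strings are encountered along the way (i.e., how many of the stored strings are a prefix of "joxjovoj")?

Check each prefix of "joxjovoj" against the stored set — each match is an end-marker on the path.
Prefixes of the query that are stored words: "joxjovo"
Count: 1

1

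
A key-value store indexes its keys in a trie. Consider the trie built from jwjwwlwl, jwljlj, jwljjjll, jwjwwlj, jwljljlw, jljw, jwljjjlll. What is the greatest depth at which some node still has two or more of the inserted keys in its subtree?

8

The deepest shared node is where two words last agree before diverging.
"jwljjjll" and "jwljjjlll" agree on "jwljjjll" (8 characters) before diverging; nothing deeper is shared.
Longest shared-prefix length: 8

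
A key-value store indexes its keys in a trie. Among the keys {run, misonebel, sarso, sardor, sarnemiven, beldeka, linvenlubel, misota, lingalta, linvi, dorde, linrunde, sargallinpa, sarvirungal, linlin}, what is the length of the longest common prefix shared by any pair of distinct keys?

The deepest shared node is where two words last agree before diverging.
e.g. "linvenlubel" and "linvi" share the prefix "linv" of length 4; no pair shares a longer one.
Longest shared-prefix length: 4

4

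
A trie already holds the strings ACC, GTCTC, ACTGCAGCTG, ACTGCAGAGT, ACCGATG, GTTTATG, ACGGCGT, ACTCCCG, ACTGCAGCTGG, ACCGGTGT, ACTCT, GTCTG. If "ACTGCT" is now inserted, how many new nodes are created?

"ACTGC" is already a path in the trie; the remaining "T" must be added.
So 6 − 5 = 1 new nodes.

1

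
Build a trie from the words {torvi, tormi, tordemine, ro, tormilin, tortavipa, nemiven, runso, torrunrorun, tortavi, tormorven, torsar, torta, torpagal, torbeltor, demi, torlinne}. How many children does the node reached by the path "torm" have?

2

Walk "torm" from the root, arriving at one node.
Characters that immediately follow "torm" among the stored strings: {i, o}.
That node has 2 child edges.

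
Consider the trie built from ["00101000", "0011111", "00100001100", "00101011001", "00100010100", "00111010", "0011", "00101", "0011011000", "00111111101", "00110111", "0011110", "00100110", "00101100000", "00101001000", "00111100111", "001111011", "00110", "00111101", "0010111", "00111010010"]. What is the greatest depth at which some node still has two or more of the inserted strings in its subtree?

Equivalently: take the maximum, over all pairs, of their longest common prefix length.
"00111010" and "00111010010" agree on "00111010" (8 characters) before diverging; nothing deeper is shared.
Longest shared-prefix length: 8

8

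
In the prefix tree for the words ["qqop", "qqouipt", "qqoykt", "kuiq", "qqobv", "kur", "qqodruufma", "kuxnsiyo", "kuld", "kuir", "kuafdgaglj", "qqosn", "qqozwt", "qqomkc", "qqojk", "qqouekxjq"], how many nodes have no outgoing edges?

A leaf is a node with no children — equivalently, the end of a word that is not a proper prefix of any other stored word.
Those words: "kuafdgaglj", "kuiq", "kuir", "kuld", "kur", "kuxnsiyo", "qqobv", "qqodruufma", "qqojk", "qqomkc", "qqop", "qqosn", "qqouekxjq", "qqouipt", "qqoykt", "qqozwt"
Leaf count: 16

16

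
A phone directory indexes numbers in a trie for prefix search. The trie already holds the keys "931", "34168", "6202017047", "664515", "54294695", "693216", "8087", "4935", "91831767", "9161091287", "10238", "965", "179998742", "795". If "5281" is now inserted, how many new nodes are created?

3

The longest prefix of "5281" already in the trie is "5" (length 1).
New nodes needed: |"5281"| − 1 = 4 − 1 = 3.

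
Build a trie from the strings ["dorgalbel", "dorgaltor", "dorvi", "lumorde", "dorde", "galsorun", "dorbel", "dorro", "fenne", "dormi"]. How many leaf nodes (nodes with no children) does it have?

A leaf is a node with no children — equivalently, the end of a word that is not a proper prefix of any other stored word.
Those words: "dorbel", "dorde", "dorgalbel", "dorgaltor", "dormi", "dorro", "dorvi", "fenne", "galsorun", "lumorde"
Leaf count: 10

10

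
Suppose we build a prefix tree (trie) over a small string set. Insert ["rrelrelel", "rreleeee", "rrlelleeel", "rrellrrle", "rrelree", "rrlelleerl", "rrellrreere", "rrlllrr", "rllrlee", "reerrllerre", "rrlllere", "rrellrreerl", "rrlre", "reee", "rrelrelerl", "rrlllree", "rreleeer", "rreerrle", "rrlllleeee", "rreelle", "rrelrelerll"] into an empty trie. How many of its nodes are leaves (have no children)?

A leaf is a node with no children — equivalently, the end of a word that is not a proper prefix of any other stored word.
Those words: "reee", "reerrllerre", "rllrlee", "rreelle", "rreerrle", "rreleeee", "rreleeer", "rrellrreere", "rrellrreerl", "rrellrrle", "rrelree", "rrelrelel", "rrelrelerll", "rrlelleeel", "rrlelleerl", "rrlllere", "rrlllleeee", "rrlllree", "rrlllrr", "rrlre"
Leaf count: 20

20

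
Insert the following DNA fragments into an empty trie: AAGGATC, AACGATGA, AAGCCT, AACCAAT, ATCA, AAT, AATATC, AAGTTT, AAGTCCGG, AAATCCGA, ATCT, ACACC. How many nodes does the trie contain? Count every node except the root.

For each word, the new-node count is its length minus the longest prefix already in the trie:
  "AAGGATC" → 7 new (A, A, G, G, A, T, C)
  "AACGATGA" → prefix "AA" already present; 6 new (C, G, A, T, G, A)
  "AAGCCT" → prefix "AAG" already present; 3 new (C, C, T)
  "AACCAAT" → prefix "AAC" already present; 4 new (C, A, A, T)
  "ATCA" → prefix "A" already present; 3 new (T, C, A)
  "AAT" → prefix "AA" already present; 1 new (T)
  "AATATC" → prefix "AAT" already present; 3 new (A, T, C)
  "AAGTTT" → prefix "AAG" already present; 3 new (T, T, T)
  "AAGTCCGG" → prefix "AAGT" already present; 4 new (C, C, G, G)
  "AAATCCGA" → prefix "AA" already present; 6 new (A, T, C, C, G, A)
  "ATCT" → prefix "ATC" already present; 1 new (T)
  "ACACC" → prefix "A" already present; 4 new (C, A, C, C)
Total nodes = 7 + 6 + 3 + 4 + 3 + 1 + 3 + 3 + 4 + 6 + 1 + 4 = 45

45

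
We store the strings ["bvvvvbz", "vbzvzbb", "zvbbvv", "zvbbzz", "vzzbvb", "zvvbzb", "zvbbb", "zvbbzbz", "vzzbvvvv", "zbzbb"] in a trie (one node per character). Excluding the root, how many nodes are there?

Trace insertions, counting only characters that open a new branch:
  "bvvvvbz" → 7 new (b, v, v, v, v, b, z)
  "vbzvzbb" → 7 new (v, b, z, v, z, b, b)
  "zvbbvv" → 6 new (z, v, b, b, v, v)
  "zvbbzz" → prefix "zvbb" already present; 2 new (z, z)
  "vzzbvb" → prefix "v" already present; 5 new (z, z, b, v, b)
  "zvvbzb" → prefix "zv" already present; 4 new (v, b, z, b)
  "zvbbb" → prefix "zvbb" already present; 1 new (b)
  "zvbbzbz" → prefix "zvbbz" already present; 2 new (b, z)
  "vzzbvvvv" → prefix "vzzbv" already present; 3 new (v, v, v)
  "zbzbb" → prefix "z" already present; 4 new (b, z, b, b)
Total nodes = 7 + 7 + 6 + 2 + 5 + 4 + 1 + 2 + 3 + 4 = 41

41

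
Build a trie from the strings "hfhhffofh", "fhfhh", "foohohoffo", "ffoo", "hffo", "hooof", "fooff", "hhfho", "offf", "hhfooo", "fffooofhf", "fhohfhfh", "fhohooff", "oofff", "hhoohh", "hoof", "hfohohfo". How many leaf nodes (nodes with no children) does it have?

Leaves are exactly the stored words that no other stored word extends.
Those words: "fffooofhf", "ffoo", "fhfhh", "fhohfhfh", "fhohooff", "fooff", "foohohoffo", "hffo", "hfhhffofh", "hfohohfo", "hhfho", "hhfooo", "hhoohh", "hoof", "hooof", "offf", "oofff"
Leaf count: 17

17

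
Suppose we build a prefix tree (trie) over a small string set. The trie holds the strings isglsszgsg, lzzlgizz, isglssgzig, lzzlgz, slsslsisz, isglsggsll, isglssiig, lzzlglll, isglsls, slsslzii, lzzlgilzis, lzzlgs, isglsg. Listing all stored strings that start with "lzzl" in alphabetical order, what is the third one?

lzzlglll

DFS of the "lzzl" subtree visits, in order: "lzzlgilzis", "lzzlgizz", "lzzlglll", "lzzlgs", "lzzlgz"
The 3rd is lzzlglll.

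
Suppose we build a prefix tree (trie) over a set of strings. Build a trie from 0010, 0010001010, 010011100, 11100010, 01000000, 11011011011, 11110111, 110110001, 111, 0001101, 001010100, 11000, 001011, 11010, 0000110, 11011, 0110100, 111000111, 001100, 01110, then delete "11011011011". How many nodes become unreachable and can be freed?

5

After clearing the end-marker at "11011011011", prune upward until reaching a node still needed by another word.
The suffix "11011" (5 nodes) is used only by "11011011011"; the node for "110110" still has the child "0", so pruning stops there.
Nodes removed: 5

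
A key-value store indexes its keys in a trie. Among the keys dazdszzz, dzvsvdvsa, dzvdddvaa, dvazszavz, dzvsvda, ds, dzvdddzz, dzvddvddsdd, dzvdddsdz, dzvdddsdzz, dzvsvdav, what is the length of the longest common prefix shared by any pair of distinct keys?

The deepest shared node is where two words last agree before diverging.
"dzvdddsdz" and "dzvdddsdzz" agree on "dzvdddsdz" (9 characters) before diverging; nothing deeper is shared.
Longest shared-prefix length: 9

9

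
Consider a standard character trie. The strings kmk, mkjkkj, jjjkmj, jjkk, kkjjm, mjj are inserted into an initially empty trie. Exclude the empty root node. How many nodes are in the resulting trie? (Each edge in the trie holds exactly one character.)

23

Trie structure (* marks end of a word):
(root)
├─ j
│  └─ j
│     ├─ j
│     │  └─ k
│     │     └─ m
│     │        └─ j *
│     └─ k
│        └─ k *
├─ k
│  ├─ k
│  │  └─ j
│  │     └─ j
│  │        └─ m *
│  └─ m
│     └─ k *
└─ m
   ├─ j
   │  └─ j *
   └─ k
      └─ j
         └─ k
            └─ k
               └─ j *
Counting every labelled node above: 23.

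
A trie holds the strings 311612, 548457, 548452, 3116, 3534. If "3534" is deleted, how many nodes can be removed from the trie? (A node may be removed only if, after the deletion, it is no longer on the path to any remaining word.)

After clearing the end-marker at "3534", prune upward until reaching a node still needed by another word.
The suffix "534" (3 nodes) is used only by "3534"; the node for "3" still has the child "1", so pruning stops there.
Nodes removed: 3

3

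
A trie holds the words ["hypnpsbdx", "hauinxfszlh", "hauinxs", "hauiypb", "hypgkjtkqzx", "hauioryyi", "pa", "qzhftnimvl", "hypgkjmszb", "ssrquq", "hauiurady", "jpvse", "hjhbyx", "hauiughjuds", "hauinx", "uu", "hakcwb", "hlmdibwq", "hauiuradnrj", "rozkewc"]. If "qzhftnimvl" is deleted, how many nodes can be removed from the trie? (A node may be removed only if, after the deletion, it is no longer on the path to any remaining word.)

Walk "qzhftnimvl" from the leaf back toward the root, removing each node that no remaining word uses.
No other word shares any prefix with "qzhftnimvl", so all 10 of its nodes go.
Nodes removed: 10

10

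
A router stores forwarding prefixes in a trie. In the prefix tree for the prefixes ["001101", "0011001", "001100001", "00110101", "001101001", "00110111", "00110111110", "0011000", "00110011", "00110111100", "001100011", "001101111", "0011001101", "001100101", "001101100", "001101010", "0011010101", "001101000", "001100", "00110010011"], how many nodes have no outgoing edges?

A leaf is a node with no children — equivalently, the end of a word that is not a proper prefix of any other stored word.
Those words: "001100001", "001100011", "00110010011", "001100101", "0011001101", "001101000", "001101001", "0011010101", "001101100", "00110111100", "00110111110"
Leaf count: 11

11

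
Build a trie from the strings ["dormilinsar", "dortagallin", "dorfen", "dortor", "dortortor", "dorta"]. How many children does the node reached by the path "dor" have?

3

Follow the path "dor" to its node, then look at its outgoing edges.
Characters that immediately follow "dor" among the stored strings: {f, m, t}.
That node has 3 child edges.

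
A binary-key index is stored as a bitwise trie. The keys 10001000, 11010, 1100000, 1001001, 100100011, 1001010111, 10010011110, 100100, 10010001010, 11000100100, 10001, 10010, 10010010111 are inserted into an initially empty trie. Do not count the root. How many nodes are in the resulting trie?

45

Insert word by word; a character creates a node only if that edge doesn't already exist:
  "10001000" → 8 new (1, 0, 0, 0, 1, 0, 0, 0)
  "11010" → prefix "1" already present; 4 new (1, 0, 1, 0)
  "1100000" → prefix "110" already present; 4 new (0, 0, 0, 0)
  "1001001" → prefix "100" already present; 4 new (1, 0, 0, 1)
  "100100011" → prefix "100100" already present; 3 new (0, 1, 1)
  "1001010111" → prefix "10010" already present; 5 new (1, 0, 1, 1, 1)
  "10010011110" → prefix "1001001" already present; 4 new (1, 1, 1, 0)
  "100100" → prefix "100100" already present; 0 new (none)
  "10010001010" → prefix "10010001" already present; 3 new (0, 1, 0)
  "11000100100" → prefix "11000" already present; 6 new (1, 0, 0, 1, 0, 0)
  "10001" → prefix "10001" already present; 0 new (none)
  "10010" → prefix "10010" already present; 0 new (none)
  "10010010111" → prefix "1001001" already present; 4 new (0, 1, 1, 1)
Total nodes = 8 + 4 + 4 + 4 + 3 + 5 + 4 + 0 + 3 + 6 + 0 + 0 + 4 = 45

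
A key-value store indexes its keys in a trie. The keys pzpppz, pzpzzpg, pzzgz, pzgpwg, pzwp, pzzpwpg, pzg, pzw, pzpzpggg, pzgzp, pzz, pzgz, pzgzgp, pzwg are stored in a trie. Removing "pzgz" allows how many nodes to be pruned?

Walk "pzgz" from the leaf back toward the root, removing each node that no remaining word uses.
Every node on "pzgz" is still needed (e.g. by "pzgzp"), so nothing is freed.
Nodes removed: 0

0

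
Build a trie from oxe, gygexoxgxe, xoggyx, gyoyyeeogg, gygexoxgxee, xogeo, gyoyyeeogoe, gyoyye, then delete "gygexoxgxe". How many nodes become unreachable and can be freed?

0

Walk "gygexoxgxe" from the leaf back toward the root, removing each node that no remaining word uses.
Every node on "gygexoxgxe" is still needed (e.g. by "gygexoxgxee"), so nothing is freed.
Nodes removed: 0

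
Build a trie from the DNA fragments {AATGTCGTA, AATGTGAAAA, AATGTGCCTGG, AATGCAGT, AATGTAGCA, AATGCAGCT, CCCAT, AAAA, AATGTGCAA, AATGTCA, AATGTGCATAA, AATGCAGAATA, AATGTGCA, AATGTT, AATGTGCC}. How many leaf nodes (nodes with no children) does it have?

Leaves are exactly the stored words that no other stored word extends.
Those words: "AAAA", "AATGCAGAATA", "AATGCAGCT", "AATGCAGT", "AATGTAGCA", "AATGTCA", "AATGTCGTA", "AATGTGAAAA", "AATGTGCAA", "AATGTGCATAA", "AATGTGCCTGG", "AATGTT", "CCCAT"
Leaf count: 13

13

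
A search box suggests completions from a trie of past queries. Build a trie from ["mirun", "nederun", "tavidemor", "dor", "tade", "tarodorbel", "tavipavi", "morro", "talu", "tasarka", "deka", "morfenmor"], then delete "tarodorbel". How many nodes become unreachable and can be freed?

After clearing the end-marker at "tarodorbel", prune upward until reaching a node still needed by another word.
The suffix "rodorbel" (8 nodes) is used only by "tarodorbel"; the node for "ta" still has the child "v", so pruning stops there.
Nodes removed: 8

8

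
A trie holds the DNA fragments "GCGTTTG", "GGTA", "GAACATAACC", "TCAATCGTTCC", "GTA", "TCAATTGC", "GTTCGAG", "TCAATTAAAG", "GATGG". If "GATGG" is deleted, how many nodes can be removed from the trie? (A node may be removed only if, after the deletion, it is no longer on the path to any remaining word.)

Walk "GATGG" from the leaf back toward the root, removing each node that no remaining word uses.
The suffix "TGG" (3 nodes) is used only by "GATGG"; the node for "GA" still has the child "A", so pruning stops there.
Nodes removed: 3

3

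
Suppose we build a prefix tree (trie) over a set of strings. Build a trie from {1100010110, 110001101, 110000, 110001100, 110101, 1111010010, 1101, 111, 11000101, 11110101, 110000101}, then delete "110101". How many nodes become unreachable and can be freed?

2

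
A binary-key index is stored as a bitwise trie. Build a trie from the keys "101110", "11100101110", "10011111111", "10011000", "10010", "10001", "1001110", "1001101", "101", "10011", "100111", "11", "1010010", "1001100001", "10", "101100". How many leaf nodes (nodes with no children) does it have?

10

A leaf is a node with no children — equivalently, the end of a word that is not a proper prefix of any other stored word.
Those words: "10001", "10010", "1001100001", "1001101", "1001110", "10011111111", "1010010", "101100", "101110", "11100101110"
Leaf count: 10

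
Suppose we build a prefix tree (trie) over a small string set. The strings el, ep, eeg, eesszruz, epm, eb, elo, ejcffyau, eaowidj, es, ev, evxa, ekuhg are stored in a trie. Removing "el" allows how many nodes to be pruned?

0

A node on "el"'s path can go only if nothing else ends at it or branches off below it.
Every node on "el" is still needed (e.g. by "elo"), so nothing is freed.
Nodes removed: 0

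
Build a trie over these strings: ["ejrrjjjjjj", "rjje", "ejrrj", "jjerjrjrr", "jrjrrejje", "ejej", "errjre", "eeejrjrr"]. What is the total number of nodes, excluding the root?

45

Insert word by word; a character creates a node only if that edge doesn't already exist:
  "ejrrjjjjjj" → 10 new (e, j, r, r, j, j, j, j, j, j)
  "rjje" → 4 new (r, j, j, e)
  "ejrrj" → prefix "ejrrj" already present; 0 new (none)
  "jjerjrjrr" → 9 new (j, j, e, r, j, r, j, r, r)
  "jrjrrejje" → prefix "j" already present; 8 new (r, j, r, r, e, j, j, e)
  "ejej" → prefix "ej" already present; 2 new (e, j)
  "errjre" → prefix "e" already present; 5 new (r, r, j, r, e)
  "eeejrjrr" → prefix "e" already present; 7 new (e, e, j, r, j, r, r)
Total nodes = 10 + 4 + 0 + 9 + 8 + 2 + 5 + 7 = 45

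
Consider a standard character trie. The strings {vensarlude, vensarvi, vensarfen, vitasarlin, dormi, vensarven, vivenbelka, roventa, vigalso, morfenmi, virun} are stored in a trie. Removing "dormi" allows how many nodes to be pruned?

5

After clearing the end-marker at "dormi", prune upward until reaching a node still needed by another word.
No other word shares any prefix with "dormi", so all 5 of its nodes go.
Nodes removed: 5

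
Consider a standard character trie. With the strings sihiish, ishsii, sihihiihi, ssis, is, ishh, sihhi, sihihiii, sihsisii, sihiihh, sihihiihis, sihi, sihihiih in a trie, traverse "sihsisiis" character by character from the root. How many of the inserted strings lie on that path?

Check each prefix of "sihsisiis" against the stored set — each match is an end-marker on the path.
Prefixes of the query that are stored words: "sihsisii"
Count: 1

1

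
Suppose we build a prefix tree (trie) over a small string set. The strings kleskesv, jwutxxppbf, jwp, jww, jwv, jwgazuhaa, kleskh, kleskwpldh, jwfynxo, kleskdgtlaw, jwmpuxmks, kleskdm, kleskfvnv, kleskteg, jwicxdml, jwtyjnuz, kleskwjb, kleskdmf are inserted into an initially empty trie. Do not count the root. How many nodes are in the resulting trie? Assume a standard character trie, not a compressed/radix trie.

75

Count nodes per top-level branch (shared prefixes stored once):
  'j'-branch (jwfynxo, jwgazuhaa, jwicxdml, jwmpuxmks, jwp, jwtyjnuz, jwutxxppbf, jwv, jww): 44 nodes
  'k'-branch (kleskdgtlaw, kleskdm, kleskdmf, kleskesv, kleskfvnv, kleskh, kleskteg, kleskwjb, kleskwpldh): 31 nodes
Sum: 75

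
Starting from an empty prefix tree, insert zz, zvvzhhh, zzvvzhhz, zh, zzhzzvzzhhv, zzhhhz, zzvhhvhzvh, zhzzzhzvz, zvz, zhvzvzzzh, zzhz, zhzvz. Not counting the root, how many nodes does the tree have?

Count nodes per top-level branch (shared prefixes stored once):
  'z'-branch (zh, zhvzvzzzh, zhzvz, zhzzzhzvz, zvvzhhh, zvz, zz, zzhhhz, zzhz, zzhzzvzzhhv, zzvhhvhzvh, zzvvzhhz): 51 nodes
Sum: 51

51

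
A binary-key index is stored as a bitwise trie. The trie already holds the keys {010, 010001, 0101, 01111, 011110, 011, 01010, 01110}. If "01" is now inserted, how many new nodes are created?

0

"01" is already a full path in the trie; only an end-marker is added.
No new nodes are needed: 0.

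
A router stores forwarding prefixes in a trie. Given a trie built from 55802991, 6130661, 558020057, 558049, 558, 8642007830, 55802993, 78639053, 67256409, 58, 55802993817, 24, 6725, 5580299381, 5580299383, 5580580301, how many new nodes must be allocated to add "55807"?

1

The longest prefix of "55807" already in the trie is "5580" (length 4).
Each of the 1 remaining characters creates one node.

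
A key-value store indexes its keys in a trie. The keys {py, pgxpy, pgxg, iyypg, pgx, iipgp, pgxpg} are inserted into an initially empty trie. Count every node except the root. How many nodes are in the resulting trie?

17

Trace insertions, counting only characters that open a new branch:
  "py" → 2 new (p, y)
  "pgxpy" → prefix "p" already present; 4 new (g, x, p, y)
  "pgxg" → prefix "pgx" already present; 1 new (g)
  "iyypg" → 5 new (i, y, y, p, g)
  "pgx" → prefix "pgx" already present; 0 new (none)
  "iipgp" → prefix "i" already present; 4 new (i, p, g, p)
  "pgxpg" → prefix "pgxp" already present; 1 new (g)
Total nodes = 2 + 4 + 1 + 5 + 0 + 4 + 1 = 17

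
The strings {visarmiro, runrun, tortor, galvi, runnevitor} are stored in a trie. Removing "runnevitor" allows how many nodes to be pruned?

Walk "runnevitor" from the leaf back toward the root, removing each node that no remaining word uses.
The suffix "nevitor" (7 nodes) is used only by "runnevitor"; the node for "run" still has the child "r", so pruning stops there.
Nodes removed: 7

7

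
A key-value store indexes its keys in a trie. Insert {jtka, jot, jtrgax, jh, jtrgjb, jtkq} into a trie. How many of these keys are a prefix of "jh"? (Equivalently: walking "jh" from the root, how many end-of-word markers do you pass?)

Traverse "jh" character by character; count nodes along the way that are marked as word ends.
Prefixes of the query that are stored words: "jh"
Count: 1

1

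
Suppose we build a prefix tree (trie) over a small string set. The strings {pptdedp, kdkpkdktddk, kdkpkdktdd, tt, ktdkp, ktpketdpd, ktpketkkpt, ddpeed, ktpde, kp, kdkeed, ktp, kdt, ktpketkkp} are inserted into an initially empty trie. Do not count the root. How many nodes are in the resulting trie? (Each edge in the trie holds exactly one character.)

Trace insertions, counting only characters that open a new branch:
  "pptdedp" → 7 new (p, p, t, d, e, d, p)
  "kdkpkdktddk" → 11 new (k, d, k, p, k, d, k, t, d, d, k)
  "kdkpkdktdd" → prefix "kdkpkdktdd" already present; 0 new (none)
  "tt" → 2 new (t, t)
  "ktdkp" → prefix "k" already present; 4 new (t, d, k, p)
  "ktpketdpd" → prefix "kt" already present; 7 new (p, k, e, t, d, p, d)
  "ktpketkkpt" → prefix "ktpket" already present; 4 new (k, k, p, t)
  "ddpeed" → 6 new (d, d, p, e, e, d)
  "ktpde" → prefix "ktp" already present; 2 new (d, e)
  "kp" → prefix "k" already present; 1 new (p)
  "kdkeed" → prefix "kdk" already present; 3 new (e, e, d)
  "ktp" → prefix "ktp" already present; 0 new (none)
  "kdt" → prefix "kd" already present; 1 new (t)
  "ktpketkkp" → prefix "ktpketkkp" already present; 0 new (none)
Total nodes = 7 + 11 + 0 + 2 + 4 + 7 + 4 + 6 + 2 + 1 + 3 + 0 + 1 + 0 = 48

48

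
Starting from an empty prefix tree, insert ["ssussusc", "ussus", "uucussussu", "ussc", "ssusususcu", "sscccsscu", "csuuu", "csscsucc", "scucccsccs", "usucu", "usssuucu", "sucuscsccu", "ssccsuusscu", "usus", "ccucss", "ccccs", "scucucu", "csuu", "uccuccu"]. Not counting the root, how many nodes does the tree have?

98

For each word, the new-node count is its length minus the longest prefix already in the trie:
  "ssussusc" → 8 new (s, s, u, s, s, u, s, c)
  "ussus" → 5 new (u, s, s, u, s)
  "uucussussu" → prefix "u" already present; 9 new (u, c, u, s, s, u, s, s, u)
  "ussc" → prefix "uss" already present; 1 new (c)
  "ssusususcu" → prefix "ssus" already present; 6 new (u, s, u, s, c, u)
  "sscccsscu" → prefix "ss" already present; 7 new (c, c, c, s, s, c, u)
  "csuuu" → 5 new (c, s, u, u, u)
  "csscsucc" → prefix "cs" already present; 6 new (s, c, s, u, c, c)
  "scucccsccs" → prefix "s" already present; 9 new (c, u, c, c, c, s, c, c, s)
  "usucu" → prefix "us" already present; 3 new (u, c, u)
  "usssuucu" → prefix "uss" already present; 5 new (s, u, u, c, u)
  "sucuscsccu" → prefix "s" already present; 9 new (u, c, u, s, c, s, c, c, u)
  "ssccsuusscu" → prefix "sscc" already present; 7 new (s, u, u, s, s, c, u)
  "usus" → prefix "usu" already present; 1 new (s)
  "ccucss" → prefix "c" already present; 5 new (c, u, c, s, s)
  "ccccs" → prefix "cc" already present; 3 new (c, c, s)
  "scucucu" → prefix "scuc" already present; 3 new (u, c, u)
  "csuu" → prefix "csuu" already present; 0 new (none)
  "uccuccu" → prefix "u" already present; 6 new (c, c, u, c, c, u)
Total nodes = 8 + 5 + 9 + 1 + 6 + 7 + 5 + 6 + 9 + 3 + 5 + 9 + 7 + 1 + 5 + 3 + 3 + 0 + 6 = 98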